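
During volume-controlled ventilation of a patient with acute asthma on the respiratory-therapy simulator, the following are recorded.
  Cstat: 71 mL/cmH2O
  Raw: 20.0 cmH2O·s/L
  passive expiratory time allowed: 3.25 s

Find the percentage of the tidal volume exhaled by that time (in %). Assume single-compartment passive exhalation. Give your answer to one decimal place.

τ = R × C = 20.0 × 71 mL/cmH2O = 20.0 × 0.071 L/cmH2O = 1.42 s.
Passive exhalation: V(t)/V₀ = e^(−t/τ) = e^(−3.25/1.42) = 0.1014.
Fraction exhaled = 1 − 0.1014 = 0.8986 → 89.86%.

89.9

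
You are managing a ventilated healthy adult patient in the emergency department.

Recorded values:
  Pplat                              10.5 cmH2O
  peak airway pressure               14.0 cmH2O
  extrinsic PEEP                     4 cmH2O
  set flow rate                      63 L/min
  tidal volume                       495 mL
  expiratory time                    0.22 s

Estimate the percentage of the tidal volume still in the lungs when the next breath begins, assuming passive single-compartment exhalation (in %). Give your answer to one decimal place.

42.0

Flow: 63 L/min ÷ 60 = 1.05 L/s.
R = (PIP − Pplat)/V̇ = (14.0 − 10.5) / 1.05 = 3.5/1.05 = 3.333 cmH2O·s/L.
C = Vt/(Pplat − PEEP) = 495.0 / (10.5 − 4) = 495.0/6.5 = 76.154 mL/cmH2O.
τ = R × C = 3.333 × 0.07615 L/cmH2O = 0.2538 s.
Fraction remaining at end-expiration = e^(−Te/τ) = e^(−0.22/0.2538) = 0.4203 → 42.03%.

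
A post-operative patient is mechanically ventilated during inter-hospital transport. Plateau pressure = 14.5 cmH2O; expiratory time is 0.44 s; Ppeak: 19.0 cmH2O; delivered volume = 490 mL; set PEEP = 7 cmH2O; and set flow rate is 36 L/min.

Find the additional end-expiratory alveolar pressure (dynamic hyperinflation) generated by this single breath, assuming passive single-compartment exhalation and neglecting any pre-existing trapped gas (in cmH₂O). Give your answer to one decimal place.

3.1

Flow: 36 L/min ÷ 60 = 0.6 L/s.
R = (PIP − Pplat)/V̇ = (19.0 − 14.5) / 0.6 = 4.5/0.6 = 7.5 cmH2O·s/L.
C = Vt/(Pplat − PEEP) = 490.0 / (14.5 − 7) = 490.0/7.5 = 65.333 mL/cmH2O.
τ = R × C = 7.5 × 0.06533 L/cmH2O = 0.49 s.
Fraction remaining = e^(−Te/τ) = e^(−0.44/0.49) = 0.4074; trapped volume = 490.0 × 0.4074 = 199.63 mL.
Additional alveolar pressure from trapping ≈ V_trapped / C = 199.63 / 65.333 = 3.056 cmH2O.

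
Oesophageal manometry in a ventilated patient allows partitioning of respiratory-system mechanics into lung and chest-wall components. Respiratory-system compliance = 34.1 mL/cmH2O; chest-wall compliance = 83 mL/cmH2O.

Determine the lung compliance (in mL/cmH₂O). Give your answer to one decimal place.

1/CL = 1/Crs − 1/Ccw.
1/CL = 1/34.1 − 1/83 = 0.01728.
CL = 57.87 mL/cmH2O.

57.9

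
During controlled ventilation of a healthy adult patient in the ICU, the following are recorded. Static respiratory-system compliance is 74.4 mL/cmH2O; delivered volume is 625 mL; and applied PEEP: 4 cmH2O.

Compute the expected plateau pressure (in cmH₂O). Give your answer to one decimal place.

12.4

Pplat = PEEP + Vt / Cstat = 4 + 625 / 74.4 = 4 + 8.401 = 12.401 cmH2O.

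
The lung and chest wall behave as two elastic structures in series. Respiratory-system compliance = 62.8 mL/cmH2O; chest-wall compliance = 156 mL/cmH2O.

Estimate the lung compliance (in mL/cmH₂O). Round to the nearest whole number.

105

1/CL = 1/Crs − 1/Ccw.
1/CL = 1/62.8 − 1/156 = 0.009513.
CL = 105.12 mL/cmH2O.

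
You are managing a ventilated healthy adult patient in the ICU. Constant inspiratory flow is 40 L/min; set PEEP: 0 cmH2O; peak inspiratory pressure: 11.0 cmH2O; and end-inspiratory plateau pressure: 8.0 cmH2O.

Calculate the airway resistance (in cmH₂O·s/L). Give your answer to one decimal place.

4.5

Flow: 40 L/min ÷ 60 = 0.6667 L/s.
Raw = (PIP − Pplat) / flow = (11.0 − 8.0) / 0.6667 = 3.0 / 0.6667 = 4.5 cmH2O·s/L.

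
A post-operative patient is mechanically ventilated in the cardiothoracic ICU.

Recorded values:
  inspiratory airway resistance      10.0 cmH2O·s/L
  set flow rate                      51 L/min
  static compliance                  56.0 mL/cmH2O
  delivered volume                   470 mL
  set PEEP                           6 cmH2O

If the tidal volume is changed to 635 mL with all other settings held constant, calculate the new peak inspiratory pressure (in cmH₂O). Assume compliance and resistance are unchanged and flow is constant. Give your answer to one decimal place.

Flow: 51 L/min ÷ 60 = 0.85 L/s.
PIP = Vt/C + R·V̇ + PEEP (constant-flow equation of motion).
Only the elastic term changes: ΔPIP = ΔVt / C = (635 − 470) / 56.0 = 2.946 cmH2O.
Original PIP = 470/56.0 + 10.0×0.85 + 6 = 22.893 cmH2O; new PIP = 22.893 + (2.946) = 25.839 cmH2O.

25.8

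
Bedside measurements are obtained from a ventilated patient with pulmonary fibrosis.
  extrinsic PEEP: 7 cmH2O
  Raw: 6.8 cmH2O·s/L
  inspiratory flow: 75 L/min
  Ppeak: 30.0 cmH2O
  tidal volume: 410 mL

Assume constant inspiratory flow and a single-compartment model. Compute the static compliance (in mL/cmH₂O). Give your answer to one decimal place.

28.3

Flow: 75 L/min ÷ 60 = 1.25 L/s.
Equation of motion (constant flow): PIP = Vt/C + R·V̇ + PEEP.
Vt/C = PIP − R·V̇ − PEEP = 30.0 − 6.8×1.25 − 7 = 30.0 − 8.5 − 7 = 14.5 cmH2O.
C = Vt / 14.5 = 410 / 14.5 = 28.276 mL/cmH2O.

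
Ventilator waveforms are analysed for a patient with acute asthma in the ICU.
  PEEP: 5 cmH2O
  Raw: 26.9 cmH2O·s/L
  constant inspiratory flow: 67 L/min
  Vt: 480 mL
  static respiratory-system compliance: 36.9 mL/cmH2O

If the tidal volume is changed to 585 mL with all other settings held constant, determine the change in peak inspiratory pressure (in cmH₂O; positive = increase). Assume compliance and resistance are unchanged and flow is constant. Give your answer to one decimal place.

PIP = Vt/C + R·V̇ + PEEP (constant-flow equation of motion).
Only the elastic term changes: ΔPIP = ΔVt / C = (585 − 480) / 36.9 = 2.846 cmH2O.

2.8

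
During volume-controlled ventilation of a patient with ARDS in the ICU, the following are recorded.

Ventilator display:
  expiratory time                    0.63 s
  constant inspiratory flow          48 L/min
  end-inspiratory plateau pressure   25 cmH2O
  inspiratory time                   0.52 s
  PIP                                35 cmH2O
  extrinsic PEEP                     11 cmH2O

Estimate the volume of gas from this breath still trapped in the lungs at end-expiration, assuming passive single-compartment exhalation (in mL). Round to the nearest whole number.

76

Flow: 48 L/min ÷ 60 = 0.8 L/s.
Vt = flow × Ti = 0.8 L/s × 0.52 s × 1000 mL/L = 416.0 mL.
R = (PIP − Pplat)/V̇ = (35 − 25) / 0.8 = 10.0/0.8 = 12.5 cmH2O·s/L.
C = Vt/(Pplat − PEEP) = 416.0 / (25 − 11) = 416.0/14.0 = 29.714 mL/cmH2O.
τ = R × C = 12.5 × 0.02971 L/cmH2O = 0.3714 s.
Fraction remaining = e^(−Te/τ) = e^(−0.63/0.3714) = 0.1834.
Trapped volume = 416.0 × 0.1834 = 76.294 mL.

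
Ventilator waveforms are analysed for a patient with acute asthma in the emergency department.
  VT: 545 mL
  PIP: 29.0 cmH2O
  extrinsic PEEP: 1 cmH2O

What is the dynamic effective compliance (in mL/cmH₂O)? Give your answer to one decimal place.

19.5

Dynamic compliance = Vt / (PIP − PEEP) = 545 / (29.0 − 1) = 545 / 28.0 = 19.464 mL/cmH2O.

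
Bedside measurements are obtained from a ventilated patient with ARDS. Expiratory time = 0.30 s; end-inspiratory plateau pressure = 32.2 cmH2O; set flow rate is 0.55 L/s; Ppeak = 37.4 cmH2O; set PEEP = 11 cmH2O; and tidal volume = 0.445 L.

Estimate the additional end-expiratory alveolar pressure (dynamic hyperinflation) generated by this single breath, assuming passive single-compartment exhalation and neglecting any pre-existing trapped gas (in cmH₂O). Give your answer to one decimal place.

R = (PIP − Pplat)/V̇ = (37.4 − 32.2) / 0.55 = 5.2/0.55 = 9.455 cmH2O·s/L.
C = Vt/(Pplat − PEEP) = 445.0 / (32.2 − 11) = 445.0/21.2 = 20.991 mL/cmH2O.
τ = R × C = 9.455 × 0.02099 L/cmH2O = 0.1985 s.
Fraction remaining = e^(−Te/τ) = e^(−0.30/0.1985) = 0.2206; trapped volume = 445.0 × 0.2206 = 98.167 mL.
Additional alveolar pressure from trapping ≈ V_trapped / C = 98.167 / 20.991 = 4.677 cmH2O.

4.7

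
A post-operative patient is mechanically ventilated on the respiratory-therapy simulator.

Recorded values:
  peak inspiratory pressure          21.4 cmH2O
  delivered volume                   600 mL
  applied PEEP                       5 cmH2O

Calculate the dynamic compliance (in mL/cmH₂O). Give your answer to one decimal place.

Dynamic compliance = Vt / (PIP − PEEP) = 600 / (21.4 − 5) = 600 / 16.4 = 36.585 mL/cmH2O.

36.6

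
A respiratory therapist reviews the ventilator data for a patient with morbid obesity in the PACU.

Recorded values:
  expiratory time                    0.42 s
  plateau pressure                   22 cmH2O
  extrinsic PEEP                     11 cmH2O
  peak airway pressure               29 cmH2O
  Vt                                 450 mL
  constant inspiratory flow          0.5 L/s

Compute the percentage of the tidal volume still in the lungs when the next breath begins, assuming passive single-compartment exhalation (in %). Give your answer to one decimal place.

48.0

R = (PIP − Pplat)/V̇ = (29 − 22) / 0.5 = 7.0/0.5 = 14.0 cmH2O·s/L.
C = Vt/(Pplat − PEEP) = 450.0 / (22 − 11) = 450.0/11.0 = 40.909 mL/cmH2O.
τ = R × C = 14.0 × 0.04091 L/cmH2O = 0.5727 s.
Fraction remaining at end-expiration = e^(−Te/τ) = e^(−0.42/0.5727) = 0.4803 → 48.03%.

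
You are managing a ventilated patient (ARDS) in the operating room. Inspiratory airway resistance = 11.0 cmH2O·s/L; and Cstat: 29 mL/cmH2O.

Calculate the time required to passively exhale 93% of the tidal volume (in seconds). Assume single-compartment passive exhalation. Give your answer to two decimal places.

τ = R × C = 11.0 × 29 mL/cmH2O = 11.0 × 0.029 L/cmH2O = 0.319 s.
Exhaled fraction f = 1 − e^(−t/τ) → t = −τ·ln(1 − f) = −0.319·ln(0.07) = 0.8483 s.

0.85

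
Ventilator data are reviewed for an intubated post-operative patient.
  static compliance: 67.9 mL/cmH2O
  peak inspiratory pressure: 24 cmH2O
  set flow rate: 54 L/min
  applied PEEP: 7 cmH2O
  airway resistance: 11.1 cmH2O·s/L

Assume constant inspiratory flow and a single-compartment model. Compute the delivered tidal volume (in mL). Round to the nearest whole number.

476

Flow: 54 L/min ÷ 60 = 0.9 L/s.
Equation of motion (constant flow): PIP = Vt/C + R·V̇ + PEEP.
Vt/C = PIP − R·V̇ − PEEP = 24 − 9.99 − 7 = 7.01 cmH2O.
Vt = C × 7.01 = 67.9 × 7.01 = 475.98 mL.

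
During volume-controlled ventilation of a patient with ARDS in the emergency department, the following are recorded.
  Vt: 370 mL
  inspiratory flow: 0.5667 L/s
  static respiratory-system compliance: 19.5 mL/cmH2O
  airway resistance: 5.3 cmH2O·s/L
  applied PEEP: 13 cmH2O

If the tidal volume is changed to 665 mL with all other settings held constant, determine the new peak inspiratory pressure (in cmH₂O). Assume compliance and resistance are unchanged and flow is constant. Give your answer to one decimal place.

50.1

PIP = Vt/C + R·V̇ + PEEP (constant-flow equation of motion).
Only the elastic term changes: ΔPIP = ΔVt / C = (665 − 370) / 19.5 = 15.128 cmH2O.
Original PIP = 370/19.5 + 5.3×0.5667 + 13 = 34.978 cmH2O; new PIP = 34.978 + (15.128) = 50.106 cmH2O.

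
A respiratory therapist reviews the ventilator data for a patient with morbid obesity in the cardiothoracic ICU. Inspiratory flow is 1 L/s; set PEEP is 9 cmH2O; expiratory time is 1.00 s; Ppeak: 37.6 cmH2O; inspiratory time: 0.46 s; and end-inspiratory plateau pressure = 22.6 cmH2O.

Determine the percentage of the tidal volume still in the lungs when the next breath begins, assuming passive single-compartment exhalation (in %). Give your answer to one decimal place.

Vt = flow × Ti = 1 L/s × 0.46 s × 1000 mL/L = 460.0 mL.
R = (PIP − Pplat)/V̇ = (37.6 − 22.6) / 1 = 15.0/1 = 15.0 cmH2O·s/L.
C = Vt/(Pplat − PEEP) = 460.0 / (22.6 − 9) = 460.0/13.6 = 33.824 mL/cmH2O.
τ = R × C = 15.0 × 0.03382 L/cmH2O = 0.5073 s.
Fraction remaining at end-expiration = e^(−Te/τ) = e^(−1.00/0.5073) = 0.1393 → 13.93%.

13.9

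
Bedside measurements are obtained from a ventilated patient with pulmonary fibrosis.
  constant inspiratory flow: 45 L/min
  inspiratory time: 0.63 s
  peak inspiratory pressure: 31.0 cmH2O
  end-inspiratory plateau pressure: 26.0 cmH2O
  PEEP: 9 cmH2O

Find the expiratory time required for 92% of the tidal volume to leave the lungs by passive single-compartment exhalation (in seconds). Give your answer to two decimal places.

0.47

Flow: 45 L/min ÷ 60 = 0.75 L/s.
Vt = flow × Ti = 0.75 L/s × 0.63 s × 1000 mL/L = 472.5 mL.
R = (PIP − Pplat)/V̇ = (31.0 − 26.0) / 0.75 = 5.0/0.75 = 6.667 cmH2O·s/L.
C = Vt/(Pplat − PEEP) = 472.5 / (26.0 − 9) = 472.5/17.0 = 27.794 mL/cmH2O.
τ = R × C = 6.667 × 0.02779 L/cmH2O = 0.1853 s.
t = −τ·ln(1 − 0.92) = −0.1853·ln(0.08) = 0.468 s.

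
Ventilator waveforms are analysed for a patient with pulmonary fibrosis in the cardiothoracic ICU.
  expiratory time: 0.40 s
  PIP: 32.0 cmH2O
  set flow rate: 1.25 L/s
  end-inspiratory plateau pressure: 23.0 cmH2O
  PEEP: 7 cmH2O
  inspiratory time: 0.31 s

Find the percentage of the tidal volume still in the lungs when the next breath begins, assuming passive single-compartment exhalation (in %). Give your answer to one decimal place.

10.1

Vt = flow × Ti = 1.25 L/s × 0.31 s × 1000 mL/L = 387.5 mL.
R = (PIP − Pplat)/V̇ = (32.0 − 23.0) / 1.25 = 9.0/1.25 = 7.2 cmH2O·s/L.
C = Vt/(Pplat − PEEP) = 387.5 / (23.0 − 7) = 387.5/16.0 = 24.219 mL/cmH2O.
τ = R × C = 7.2 × 0.02422 L/cmH2O = 0.1744 s.
Fraction remaining at end-expiration = e^(−Te/τ) = e^(−0.40/0.1744) = 0.1009 → 10.09%.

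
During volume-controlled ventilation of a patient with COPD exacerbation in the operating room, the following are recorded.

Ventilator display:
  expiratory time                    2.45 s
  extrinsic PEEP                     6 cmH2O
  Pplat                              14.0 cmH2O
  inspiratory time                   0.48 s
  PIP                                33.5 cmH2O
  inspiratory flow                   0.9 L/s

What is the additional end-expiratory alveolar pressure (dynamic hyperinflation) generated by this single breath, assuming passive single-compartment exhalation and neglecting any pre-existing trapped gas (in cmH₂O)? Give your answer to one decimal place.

Vt = flow × Ti = 0.9 L/s × 0.48 s × 1000 mL/L = 432.0 mL.
R = (PIP − Pplat)/V̇ = (33.5 − 14.0) / 0.9 = 19.5/0.9 = 21.667 cmH2O·s/L.
C = Vt/(Pplat − PEEP) = 432.0 / (14.0 − 6) = 432.0/8.0 = 54.0 mL/cmH2O.
τ = R × C = 21.667 × 0.054 L/cmH2O = 1.17 s.
Fraction remaining = e^(−Te/τ) = e^(−2.45/1.17) = 0.1232; trapped volume = 432.0 × 0.1232 = 53.222 mL.
Additional alveolar pressure from trapping ≈ V_trapped / C = 53.222 / 54.0 = 0.9856 cmH2O.

1.0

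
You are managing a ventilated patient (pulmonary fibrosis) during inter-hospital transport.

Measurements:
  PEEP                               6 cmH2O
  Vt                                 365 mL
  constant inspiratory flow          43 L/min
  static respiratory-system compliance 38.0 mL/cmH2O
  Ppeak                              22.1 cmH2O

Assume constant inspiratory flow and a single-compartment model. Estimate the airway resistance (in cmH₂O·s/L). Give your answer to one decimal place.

Flow: 43 L/min ÷ 60 = 0.7167 L/s.
Equation of motion (constant flow): PIP = Vt/C + R·V̇ + PEEP.
R·V̇ = PIP − Vt/C − PEEP = 22.1 − 365/38.0 − 6 = 22.1 − 9.605 − 6 = 6.495 cmH2O.
R = 6.495 / 0.7167 = 9.062 cmH2O·s/L.

9.1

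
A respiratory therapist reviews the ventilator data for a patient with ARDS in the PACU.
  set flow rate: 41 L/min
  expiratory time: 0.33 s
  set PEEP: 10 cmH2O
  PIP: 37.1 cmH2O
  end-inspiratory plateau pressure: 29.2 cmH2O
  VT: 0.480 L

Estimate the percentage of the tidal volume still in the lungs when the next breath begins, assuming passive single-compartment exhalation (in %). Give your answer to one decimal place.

Flow: 41 L/min ÷ 60 = 0.6833 L/s.
R = (PIP − Pplat)/V̇ = (37.1 − 29.2) / 0.6833 = 7.9/0.6833 = 11.562 cmH2O·s/L.
C = Vt/(Pplat − PEEP) = 480.0 / (29.2 − 10) = 480.0/19.2 = 25.0 mL/cmH2O.
τ = R × C = 11.562 × 0.025 L/cmH2O = 0.2891 s.
Fraction remaining at end-expiration = e^(−Te/τ) = e^(−0.33/0.2891) = 0.3193 → 31.93%.

31.9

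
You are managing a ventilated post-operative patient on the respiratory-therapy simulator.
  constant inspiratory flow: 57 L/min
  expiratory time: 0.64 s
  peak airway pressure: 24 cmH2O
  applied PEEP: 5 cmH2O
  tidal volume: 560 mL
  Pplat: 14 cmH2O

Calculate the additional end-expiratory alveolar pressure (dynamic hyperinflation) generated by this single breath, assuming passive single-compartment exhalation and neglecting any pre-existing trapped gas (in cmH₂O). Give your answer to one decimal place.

3.4

Flow: 57 L/min ÷ 60 = 0.95 L/s.
R = (PIP − Pplat)/V̇ = (24 − 14) / 0.95 = 10.0/0.95 = 10.526 cmH2O·s/L.
C = Vt/(Pplat − PEEP) = 560.0 / (14 − 5) = 560.0/9.0 = 62.222 mL/cmH2O.
τ = R × C = 10.526 × 0.06222 L/cmH2O = 0.6549 s.
Fraction remaining = e^(−Te/τ) = e^(−0.64/0.6549) = 0.3763; trapped volume = 560.0 × 0.3763 = 210.73 mL.
Additional alveolar pressure from trapping ≈ V_trapped / C = 210.73 / 62.222 = 3.387 cmH2O.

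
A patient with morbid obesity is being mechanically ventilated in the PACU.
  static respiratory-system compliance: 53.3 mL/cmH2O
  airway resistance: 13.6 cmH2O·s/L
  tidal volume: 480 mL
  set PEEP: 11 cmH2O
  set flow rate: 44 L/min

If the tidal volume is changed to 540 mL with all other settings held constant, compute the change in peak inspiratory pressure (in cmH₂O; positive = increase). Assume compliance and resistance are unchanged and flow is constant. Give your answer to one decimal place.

1.1

PIP = Vt/C + R·V̇ + PEEP (constant-flow equation of motion).
Only the elastic term changes: ΔPIP = ΔVt / C = (540 − 480) / 53.3 = 1.126 cmH2O.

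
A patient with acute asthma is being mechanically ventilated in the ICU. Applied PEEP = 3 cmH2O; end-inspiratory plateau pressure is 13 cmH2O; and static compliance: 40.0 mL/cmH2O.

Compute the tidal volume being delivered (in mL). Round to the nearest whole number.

400

Vt = Cstat × (Pplat − PEEP) = 40.0 × (13 − 3) = 40.0 × 10.0 = 400.0 mL.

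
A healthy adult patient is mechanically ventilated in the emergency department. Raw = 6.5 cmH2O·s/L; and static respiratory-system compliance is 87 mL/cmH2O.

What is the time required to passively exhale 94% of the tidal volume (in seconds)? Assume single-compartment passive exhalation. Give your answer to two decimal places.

τ = R × C = 6.5 × 87 mL/cmH2O = 6.5 × 0.087 L/cmH2O = 0.5655 s.
Exhaled fraction f = 1 − e^(−t/τ) → t = −τ·ln(1 − f) = −0.5655·ln(0.06) = 1.591 s.

1.59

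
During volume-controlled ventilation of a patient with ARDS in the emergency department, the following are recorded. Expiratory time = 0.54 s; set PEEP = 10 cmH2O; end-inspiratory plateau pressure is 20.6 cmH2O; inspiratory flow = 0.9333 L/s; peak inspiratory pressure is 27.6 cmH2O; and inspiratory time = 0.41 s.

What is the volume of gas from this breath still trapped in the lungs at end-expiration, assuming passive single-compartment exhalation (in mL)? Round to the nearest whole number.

Vt = flow × Ti = 0.9333 L/s × 0.41 s × 1000 mL/L = 382.65 mL.
R = (PIP − Pplat)/V̇ = (27.6 − 20.6) / 0.9333 = 7.0/0.9333 = 7.5 cmH2O·s/L.
C = Vt/(Pplat − PEEP) = 382.65 / (20.6 − 10) = 382.65/10.6 = 36.099 mL/cmH2O.
τ = R × C = 7.5 × 0.0361 L/cmH2O = 0.2708 s.
Fraction remaining = e^(−Te/τ) = e^(−0.54/0.2708) = 0.1361.
Trapped volume = 382.65 × 0.1361 = 52.079 mL.

52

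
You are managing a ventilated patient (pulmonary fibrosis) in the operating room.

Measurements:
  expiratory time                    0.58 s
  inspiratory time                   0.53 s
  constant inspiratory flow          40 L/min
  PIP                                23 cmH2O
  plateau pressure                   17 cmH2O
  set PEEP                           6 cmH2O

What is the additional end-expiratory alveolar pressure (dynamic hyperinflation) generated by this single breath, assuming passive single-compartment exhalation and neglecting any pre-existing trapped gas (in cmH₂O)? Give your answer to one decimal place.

1.5

Flow: 40 L/min ÷ 60 = 0.6667 L/s.
Vt = flow × Ti = 0.6667 L/s × 0.53 s × 1000 mL/L = 353.35 mL.
R = (PIP − Pplat)/V̇ = (23 − 17) / 0.6667 = 6.0/0.6667 = 9.0 cmH2O·s/L.
C = Vt/(Pplat − PEEP) = 353.35 / (17 − 6) = 353.35/11.0 = 32.123 mL/cmH2O.
τ = R × C = 9.0 × 0.03212 L/cmH2O = 0.2891 s.
Fraction remaining = e^(−Te/τ) = e^(−0.58/0.2891) = 0.1345; trapped volume = 353.35 × 0.1345 = 47.526 mL.
Additional alveolar pressure from trapping ≈ V_trapped / C = 47.526 / 32.123 = 1.48 cmH2O.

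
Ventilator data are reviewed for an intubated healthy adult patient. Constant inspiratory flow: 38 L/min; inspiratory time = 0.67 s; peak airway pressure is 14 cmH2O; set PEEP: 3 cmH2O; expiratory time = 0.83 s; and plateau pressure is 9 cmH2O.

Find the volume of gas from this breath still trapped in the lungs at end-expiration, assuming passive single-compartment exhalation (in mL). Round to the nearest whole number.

96

Flow: 38 L/min ÷ 60 = 0.6333 L/s.
Vt = flow × Ti = 0.6333 L/s × 0.67 s × 1000 mL/L = 424.31 mL.
R = (PIP − Pplat)/V̇ = (14 − 9) / 0.6333 = 5.0/0.6333 = 7.895 cmH2O·s/L.
C = Vt/(Pplat − PEEP) = 424.31 / (9 − 3) = 424.31/6.0 = 70.718 mL/cmH2O.
τ = R × C = 7.895 × 0.07072 L/cmH2O = 0.5583 s.
Fraction remaining = e^(−Te/τ) = e^(−0.83/0.5583) = 0.2261.
Trapped volume = 424.31 × 0.2261 = 95.936 mL.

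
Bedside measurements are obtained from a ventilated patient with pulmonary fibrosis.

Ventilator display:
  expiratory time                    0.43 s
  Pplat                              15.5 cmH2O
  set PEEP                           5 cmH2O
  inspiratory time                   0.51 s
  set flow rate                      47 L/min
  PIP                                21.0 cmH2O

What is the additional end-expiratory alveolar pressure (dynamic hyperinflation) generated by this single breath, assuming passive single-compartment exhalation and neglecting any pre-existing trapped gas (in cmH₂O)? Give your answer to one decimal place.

2.1

Flow: 47 L/min ÷ 60 = 0.7833 L/s.
Vt = flow × Ti = 0.7833 L/s × 0.51 s × 1000 mL/L = 399.48 mL.
R = (PIP − Pplat)/V̇ = (21.0 − 15.5) / 0.7833 = 5.5/0.7833 = 7.022 cmH2O·s/L.
C = Vt/(Pplat − PEEP) = 399.48 / (15.5 − 5) = 399.48/10.5 = 38.046 mL/cmH2O.
τ = R × C = 7.022 × 0.03805 L/cmH2O = 0.2672 s.
Fraction remaining = e^(−Te/τ) = e^(−0.43/0.2672) = 0.2; trapped volume = 399.48 × 0.2 = 79.896 mL.
Additional alveolar pressure from trapping ≈ V_trapped / C = 79.896 / 38.046 = 2.1 cmH2O.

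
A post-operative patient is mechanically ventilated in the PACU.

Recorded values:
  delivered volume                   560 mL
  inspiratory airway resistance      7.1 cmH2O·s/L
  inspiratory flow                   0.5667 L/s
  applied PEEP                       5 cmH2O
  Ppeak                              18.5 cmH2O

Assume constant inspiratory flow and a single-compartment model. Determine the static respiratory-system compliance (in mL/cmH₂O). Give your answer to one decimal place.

59.1

Equation of motion (constant flow): PIP = Vt/C + R·V̇ + PEEP.
Vt/C = PIP − R·V̇ − PEEP = 18.5 − 7.1×0.5667 − 5 = 18.5 − 4.024 − 5 = 9.476 cmH2O.
C = Vt / 9.476 = 560 / 9.476 = 59.097 mL/cmH2O.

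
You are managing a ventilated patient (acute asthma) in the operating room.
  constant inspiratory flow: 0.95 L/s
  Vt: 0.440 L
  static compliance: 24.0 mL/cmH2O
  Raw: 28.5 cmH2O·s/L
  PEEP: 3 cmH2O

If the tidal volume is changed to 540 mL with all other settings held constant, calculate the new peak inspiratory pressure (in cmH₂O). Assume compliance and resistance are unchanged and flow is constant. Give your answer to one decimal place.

52.6

PIP = Vt/C + R·V̇ + PEEP (constant-flow equation of motion).
Only the elastic term changes: ΔPIP = ΔVt / C = (540 − 440) / 24.0 = 4.167 cmH2O.
Original PIP = 440/24.0 + 28.5×0.95 + 3 = 48.408 cmH2O; new PIP = 48.408 + (4.167) = 52.575 cmH2O.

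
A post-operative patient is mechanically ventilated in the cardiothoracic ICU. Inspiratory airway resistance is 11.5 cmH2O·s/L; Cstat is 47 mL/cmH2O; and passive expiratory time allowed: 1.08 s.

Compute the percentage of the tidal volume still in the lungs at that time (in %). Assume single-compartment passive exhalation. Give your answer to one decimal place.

τ = R × C = 11.5 × 47 mL/cmH2O = 11.5 × 0.047 L/cmH2O = 0.5405 s.
Passive exhalation: V(t)/V₀ = e^(−t/τ) = e^(−1.08/0.5405) = 0.1356.
Fraction remaining = 0.1356 → 13.56%.

13.6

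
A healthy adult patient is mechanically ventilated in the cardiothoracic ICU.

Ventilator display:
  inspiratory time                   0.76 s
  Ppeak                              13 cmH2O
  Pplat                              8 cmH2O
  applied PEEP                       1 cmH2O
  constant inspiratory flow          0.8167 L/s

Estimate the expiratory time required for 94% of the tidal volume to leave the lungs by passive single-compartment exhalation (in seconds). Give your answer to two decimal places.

Vt = flow × Ti = 0.8167 L/s × 0.76 s × 1000 mL/L = 620.69 mL.
R = (PIP − Pplat)/V̇ = (13 − 8) / 0.8167 = 5.0/0.8167 = 6.122 cmH2O·s/L.
C = Vt/(Pplat − PEEP) = 620.69 / (8 − 1) = 620.69/7.0 = 88.67 mL/cmH2O.
τ = R × C = 6.122 × 0.08867 L/cmH2O = 0.5428 s.
t = −τ·ln(1 − 0.94) = −0.5428·ln(0.06) = 1.527 s.

1.53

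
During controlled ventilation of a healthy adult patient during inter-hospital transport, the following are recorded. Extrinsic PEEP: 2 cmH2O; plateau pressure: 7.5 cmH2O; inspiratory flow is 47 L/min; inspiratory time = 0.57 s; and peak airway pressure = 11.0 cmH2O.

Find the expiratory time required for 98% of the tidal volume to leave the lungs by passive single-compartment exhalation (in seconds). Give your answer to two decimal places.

Flow: 47 L/min ÷ 60 = 0.7833 L/s.
Vt = flow × Ti = 0.7833 L/s × 0.57 s × 1000 mL/L = 446.48 mL.
R = (PIP − Pplat)/V̇ = (11.0 − 7.5) / 0.7833 = 3.5/0.7833 = 4.468 cmH2O·s/L.
C = Vt/(Pplat − PEEP) = 446.48 / (7.5 − 2) = 446.48/5.5 = 81.178 mL/cmH2O.
τ = R × C = 4.468 × 0.08118 L/cmH2O = 0.3627 s.
t = −τ·ln(1 − 0.98) = −0.3627·ln(0.02) = 1.419 s.

1.42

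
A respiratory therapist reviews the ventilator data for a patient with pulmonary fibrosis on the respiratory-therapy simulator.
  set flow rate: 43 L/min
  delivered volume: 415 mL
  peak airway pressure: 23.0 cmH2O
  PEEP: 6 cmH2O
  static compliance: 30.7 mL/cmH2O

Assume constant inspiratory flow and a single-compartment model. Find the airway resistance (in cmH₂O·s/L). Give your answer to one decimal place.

Flow: 43 L/min ÷ 60 = 0.7167 L/s.
Equation of motion (constant flow): PIP = Vt/C + R·V̇ + PEEP.
R·V̇ = PIP − Vt/C − PEEP = 23.0 − 415/30.7 − 6 = 23.0 − 13.518 − 6 = 3.482 cmH2O.
R = 3.482 / 0.7167 = 4.858 cmH2O·s/L.

4.9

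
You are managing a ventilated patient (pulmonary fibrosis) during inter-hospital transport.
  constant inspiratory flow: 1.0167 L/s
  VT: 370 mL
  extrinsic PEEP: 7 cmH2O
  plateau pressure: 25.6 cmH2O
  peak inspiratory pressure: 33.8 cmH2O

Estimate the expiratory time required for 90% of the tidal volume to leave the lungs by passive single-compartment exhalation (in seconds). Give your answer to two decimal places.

R = (PIP − Pplat)/V̇ = (33.8 − 25.6) / 1.0167 = 8.2/1.0167 = 8.065 cmH2O·s/L.
C = Vt/(Pplat − PEEP) = 370.0 / (25.6 − 7) = 370.0/18.6 = 19.892 mL/cmH2O.
τ = R × C = 8.065 × 0.01989 L/cmH2O = 0.1604 s.
t = −τ·ln(1 − 0.90) = −0.1604·ln(0.1) = 0.3693 s.

0.37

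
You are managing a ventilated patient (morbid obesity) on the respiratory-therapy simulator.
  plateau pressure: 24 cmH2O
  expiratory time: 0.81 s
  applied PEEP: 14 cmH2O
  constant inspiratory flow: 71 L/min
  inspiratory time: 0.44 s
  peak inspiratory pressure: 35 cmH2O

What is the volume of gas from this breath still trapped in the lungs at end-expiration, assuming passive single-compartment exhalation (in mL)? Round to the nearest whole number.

98

Flow: 71 L/min ÷ 60 = 1.1833 L/s.
Vt = flow × Ti = 1.1833 L/s × 0.44 s × 1000 mL/L = 520.65 mL.
R = (PIP − Pplat)/V̇ = (35 − 24) / 1.1833 = 11.0/1.1833 = 9.296 cmH2O·s/L.
C = Vt/(Pplat − PEEP) = 520.65 / (24 − 14) = 520.65/10.0 = 52.065 mL/cmH2O.
τ = R × C = 9.296 × 0.05207 L/cmH2O = 0.484 s.
Fraction remaining = e^(−Te/τ) = e^(−0.81/0.484) = 0.1876.
Trapped volume = 520.65 × 0.1876 = 97.674 mL.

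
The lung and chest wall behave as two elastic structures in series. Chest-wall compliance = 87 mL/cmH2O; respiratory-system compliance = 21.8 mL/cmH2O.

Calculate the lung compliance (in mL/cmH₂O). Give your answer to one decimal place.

29.1

1/CL = 1/Crs − 1/Ccw.
1/CL = 1/21.8 − 1/87 = 0.03438.
CL = 29.087 mL/cmH2O.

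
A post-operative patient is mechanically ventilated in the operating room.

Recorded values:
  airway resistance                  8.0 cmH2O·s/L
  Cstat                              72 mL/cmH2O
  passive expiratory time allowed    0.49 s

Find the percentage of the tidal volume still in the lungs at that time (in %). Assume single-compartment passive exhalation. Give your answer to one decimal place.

τ = R × C = 8.0 × 72 mL/cmH2O = 8.0 × 0.072 L/cmH2O = 0.576 s.
Passive exhalation: V(t)/V₀ = e^(−t/τ) = e^(−0.49/0.576) = 0.4271.
Fraction remaining = 0.4271 → 42.71%.

42.7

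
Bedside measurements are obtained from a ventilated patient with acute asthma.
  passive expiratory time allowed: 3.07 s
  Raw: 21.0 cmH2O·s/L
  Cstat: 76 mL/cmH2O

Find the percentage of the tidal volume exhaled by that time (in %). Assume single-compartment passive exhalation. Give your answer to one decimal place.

85.4

τ = R × C = 21.0 × 76 mL/cmH2O = 21.0 × 0.076 L/cmH2O = 1.596 s.
Passive exhalation: V(t)/V₀ = e^(−t/τ) = e^(−3.07/1.596) = 0.1461.
Fraction exhaled = 1 − 0.1461 = 0.8539 → 85.39%.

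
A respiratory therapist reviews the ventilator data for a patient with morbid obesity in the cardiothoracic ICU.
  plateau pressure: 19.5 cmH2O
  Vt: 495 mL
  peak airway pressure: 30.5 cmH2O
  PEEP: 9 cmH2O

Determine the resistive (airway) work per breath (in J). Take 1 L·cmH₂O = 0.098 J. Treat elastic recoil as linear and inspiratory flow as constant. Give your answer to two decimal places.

With constant inspiratory flow the resistive pressure is constant at PIP − Pplat = 30.5 − 19.5 = 11.0 cmH2O, so resistive work = 11.0 × 0.495 = 5.445 L·cmH2O.
× 0.098 J/(L·cmH2O) → 0.5336 J.

0.53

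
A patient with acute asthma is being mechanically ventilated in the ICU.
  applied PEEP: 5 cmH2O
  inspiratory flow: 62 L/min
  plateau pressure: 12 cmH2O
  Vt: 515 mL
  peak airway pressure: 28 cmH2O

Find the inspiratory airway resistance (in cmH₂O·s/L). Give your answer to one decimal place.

15.5

Flow: 62 L/min ÷ 60 = 1.0333 L/s.
Raw = (PIP − Pplat) / flow = (28 − 12) / 1.0333 = 16.0 / 1.0333 = 15.484 cmH2O·s/L.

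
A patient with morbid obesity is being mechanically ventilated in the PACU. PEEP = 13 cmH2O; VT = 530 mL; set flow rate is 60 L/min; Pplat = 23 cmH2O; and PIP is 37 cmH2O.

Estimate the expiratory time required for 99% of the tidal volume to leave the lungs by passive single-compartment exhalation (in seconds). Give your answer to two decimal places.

3.42

Flow: 60 L/min ÷ 60 = 1 L/s.
R = (PIP − Pplat)/V̇ = (37 − 23) / 1 = 14.0/1 = 14.0 cmH2O·s/L.
C = Vt/(Pplat − PEEP) = 530.0 / (23 − 13) = 530.0/10.0 = 53.0 mL/cmH2O.
τ = R × C = 14.0 × 0.053 L/cmH2O = 0.742 s.
t = −τ·ln(1 − 0.99) = −0.742·ln(0.01) = 3.417 s.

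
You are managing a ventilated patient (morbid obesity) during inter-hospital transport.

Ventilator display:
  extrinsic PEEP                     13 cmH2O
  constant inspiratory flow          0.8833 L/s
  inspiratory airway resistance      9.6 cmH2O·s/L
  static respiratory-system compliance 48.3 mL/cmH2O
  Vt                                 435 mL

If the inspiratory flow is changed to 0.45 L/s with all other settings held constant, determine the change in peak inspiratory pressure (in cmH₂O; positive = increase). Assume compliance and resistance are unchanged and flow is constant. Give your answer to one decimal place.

-4.2

PIP = Vt/C + R·V̇ + PEEP (constant-flow equation of motion).
Only the resistive term changes: ΔPIP = R × ΔV̇ = 9.6 × (0.45 − 0.8833) = 9.6 × -0.4333 = -4.16 cmH2O.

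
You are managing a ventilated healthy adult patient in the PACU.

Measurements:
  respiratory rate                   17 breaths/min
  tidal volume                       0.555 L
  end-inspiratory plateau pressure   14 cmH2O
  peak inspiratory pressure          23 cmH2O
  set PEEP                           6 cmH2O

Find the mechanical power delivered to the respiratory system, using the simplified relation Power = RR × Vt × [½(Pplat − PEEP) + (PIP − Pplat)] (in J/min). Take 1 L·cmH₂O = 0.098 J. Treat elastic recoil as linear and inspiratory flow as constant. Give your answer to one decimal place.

12.0

Per-breath work = Vt × [½(Pplat−PEEP) + (PIP−Pplat)] = 0.555 × [0.5×8.0 + 9.0] = 0.555 × 13.0 = 7.215 L·cmH2O.
Power = 17 × 7.215 = 122.66 L·cmH2O/min.
× 0.098 J/(L·cmH2O) → 12.021 J/min.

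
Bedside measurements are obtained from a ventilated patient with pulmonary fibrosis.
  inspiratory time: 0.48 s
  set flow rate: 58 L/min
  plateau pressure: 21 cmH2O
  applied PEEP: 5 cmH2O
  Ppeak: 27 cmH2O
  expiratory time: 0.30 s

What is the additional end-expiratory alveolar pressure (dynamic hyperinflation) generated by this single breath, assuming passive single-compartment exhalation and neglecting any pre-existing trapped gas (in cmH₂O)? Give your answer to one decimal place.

3.0

Flow: 58 L/min ÷ 60 = 0.9667 L/s.
Vt = flow × Ti = 0.9667 L/s × 0.48 s × 1000 mL/L = 464.02 mL.
R = (PIP − Pplat)/V̇ = (27 − 21) / 0.9667 = 6.0/0.9667 = 6.207 cmH2O·s/L.
C = Vt/(Pplat − PEEP) = 464.02 / (21 − 5) = 464.02/16.0 = 29.001 mL/cmH2O.
τ = R × C = 6.207 × 0.029 L/cmH2O = 0.18 s.
Fraction remaining = e^(−Te/τ) = e^(−0.30/0.18) = 0.1889; trapped volume = 464.02 × 0.1889 = 87.653 mL.
Additional alveolar pressure from trapping ≈ V_trapped / C = 87.653 / 29.001 = 3.022 cmH2O.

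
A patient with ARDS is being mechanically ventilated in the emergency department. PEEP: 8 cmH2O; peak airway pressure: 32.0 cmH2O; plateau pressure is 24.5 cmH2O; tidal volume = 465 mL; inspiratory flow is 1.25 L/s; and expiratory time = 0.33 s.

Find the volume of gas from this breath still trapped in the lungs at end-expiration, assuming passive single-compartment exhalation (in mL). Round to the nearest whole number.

R = (PIP − Pplat)/V̇ = (32.0 − 24.5) / 1.25 = 7.5/1.25 = 6.0 cmH2O·s/L.
C = Vt/(Pplat − PEEP) = 465.0 / (24.5 − 8) = 465.0/16.5 = 28.182 mL/cmH2O.
τ = R × C = 6.0 × 0.02818 L/cmH2O = 0.1691 s.
Fraction remaining = e^(−Te/τ) = e^(−0.33/0.1691) = 0.1421.
Trapped volume = 465.0 × 0.1421 = 66.077 mL.

66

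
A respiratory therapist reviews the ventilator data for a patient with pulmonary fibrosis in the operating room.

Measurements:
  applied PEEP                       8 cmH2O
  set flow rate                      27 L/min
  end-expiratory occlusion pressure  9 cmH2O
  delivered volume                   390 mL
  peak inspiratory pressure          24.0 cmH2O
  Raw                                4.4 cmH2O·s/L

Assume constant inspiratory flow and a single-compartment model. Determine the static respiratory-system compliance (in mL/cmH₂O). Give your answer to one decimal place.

Flow: 27 L/min ÷ 60 = 0.45 L/s.
Total PEEP = 9 cmH2O (set 8 + intrinsic 1); this is the baseline alveolar pressure.
Equation of motion (constant flow): PIP = Vt/C + R·V̇ + PEEP.
Vt/C = PIP − R·V̇ − PEEP = 24.0 − 4.4×0.45 − 9 = 24.0 − 1.98 − 9 = 13.02 cmH2O.
C = Vt / 13.02 = 390 / 13.02 = 29.954 mL/cmH2O.

30.0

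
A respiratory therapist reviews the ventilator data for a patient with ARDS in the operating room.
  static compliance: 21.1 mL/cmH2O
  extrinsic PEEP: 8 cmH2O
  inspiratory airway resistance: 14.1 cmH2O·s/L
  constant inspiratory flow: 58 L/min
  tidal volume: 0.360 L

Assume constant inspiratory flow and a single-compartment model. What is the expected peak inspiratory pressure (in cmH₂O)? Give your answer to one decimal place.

38.7

Flow: 58 L/min ÷ 60 = 0.9667 L/s.
Equation of motion (constant flow): PIP = Vt/C + R·V̇ + PEEP.
PIP = 360/21.1 + 14.1×0.9667 + 8 = 17.062 + 13.63 + 8 = 38.692 cmH2O.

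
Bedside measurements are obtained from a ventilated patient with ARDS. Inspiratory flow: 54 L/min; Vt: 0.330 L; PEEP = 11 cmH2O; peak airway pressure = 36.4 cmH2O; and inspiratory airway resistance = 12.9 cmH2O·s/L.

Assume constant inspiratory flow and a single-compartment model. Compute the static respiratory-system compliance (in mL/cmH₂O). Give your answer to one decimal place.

23.9

Flow: 54 L/min ÷ 60 = 0.9 L/s.
Equation of motion (constant flow): PIP = Vt/C + R·V̇ + PEEP.
Vt/C = PIP − R·V̇ − PEEP = 36.4 − 12.9×0.9 − 11 = 36.4 − 11.61 − 11 = 13.79 cmH2O.
C = Vt / 13.79 = 330 / 13.79 = 23.93 mL/cmH2O.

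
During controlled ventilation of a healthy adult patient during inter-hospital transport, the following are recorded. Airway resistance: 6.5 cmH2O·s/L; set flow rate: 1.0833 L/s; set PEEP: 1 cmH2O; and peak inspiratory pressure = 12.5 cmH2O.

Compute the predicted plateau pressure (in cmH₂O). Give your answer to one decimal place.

5.5

Pplat = PIP − Raw × flow = 12.5 − 6.5 × 1.0833 = 12.5 − 7.041 = 5.459 cmH2O.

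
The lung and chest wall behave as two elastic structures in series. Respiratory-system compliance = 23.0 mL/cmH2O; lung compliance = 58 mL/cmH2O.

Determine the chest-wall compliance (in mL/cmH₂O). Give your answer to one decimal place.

1/Ccw = 1/Crs − 1/CL.
1/Ccw = 1/23.0 − 1/58 = 0.02624.
Ccw = 38.11 mL/cmH2O.

38.1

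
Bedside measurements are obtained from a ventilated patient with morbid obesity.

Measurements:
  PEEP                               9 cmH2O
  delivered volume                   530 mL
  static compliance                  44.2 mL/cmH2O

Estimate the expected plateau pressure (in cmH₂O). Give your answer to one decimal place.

21.0

Pplat = PEEP + Vt / Cstat = 9 + 530 / 44.2 = 9 + 11.991 = 20.991 cmH2O.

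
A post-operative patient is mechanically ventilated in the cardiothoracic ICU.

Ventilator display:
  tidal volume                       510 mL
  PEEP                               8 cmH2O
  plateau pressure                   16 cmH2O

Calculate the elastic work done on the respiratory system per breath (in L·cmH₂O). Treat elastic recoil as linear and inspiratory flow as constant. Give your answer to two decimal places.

Elastic work ≈ ½ × (Pplat − PEEP) × Vt = 0.5 × (16 − 8) × 0.510 L = 0.5 × 8.0 × 0.510 = 2.04 L·cmH2O.

2.04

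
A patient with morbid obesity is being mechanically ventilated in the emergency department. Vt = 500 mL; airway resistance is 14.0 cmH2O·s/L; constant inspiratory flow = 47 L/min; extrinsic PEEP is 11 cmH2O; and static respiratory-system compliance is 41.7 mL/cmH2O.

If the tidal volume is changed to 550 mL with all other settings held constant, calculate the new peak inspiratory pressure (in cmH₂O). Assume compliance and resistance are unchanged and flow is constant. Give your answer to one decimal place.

35.2

Flow: 47 L/min ÷ 60 = 0.7833 L/s.
PIP = Vt/C + R·V̇ + PEEP (constant-flow equation of motion).
Only the elastic term changes: ΔPIP = ΔVt / C = (550 − 500) / 41.7 = 1.199 cmH2O.
Original PIP = 500/41.7 + 14.0×0.7833 + 11 = 33.957 cmH2O; new PIP = 33.957 + (1.199) = 35.156 cmH2O.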